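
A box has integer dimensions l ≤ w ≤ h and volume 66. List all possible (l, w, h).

Iterate l from 1 to ⌊66^(1/3)⌋. For each l dividing 66, iterate w ≥ l with w dividing 66/l, and set h = 66/(l·w).
Triples found (5): (1×1×66), (1×2×33), (1×3×22), (1×6×11), (2×3×11)

(1×1×66), (1×2×33), (1×3×22), (1×6×11), (2×3×11)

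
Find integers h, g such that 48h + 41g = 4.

Step 1: Check solvability.
gcd(48, 41) = 1
Since 1 divides 4, solutions exist.

Step 2: Apply extended Euclidean algorithm to find gcd.
We find integers such that 48*x0 + 41*y0 = 1

Step 3: Scale the particular solution.
Multiply by 4/1 = 4:
h = 24, g = -28

Step 4: Verify.
48*(24) + 41*(-28) = 4 = 4 ✓

h = 24, g = -28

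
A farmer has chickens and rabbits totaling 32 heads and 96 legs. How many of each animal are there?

Let c = chickens, r = rabbits.
Heads: c + r = 32
Legs: 2c + 4r = 96
From the first equation, c = 32 - r. Substitute:
2(32 - r) + 4r = 96
64 + 2r = 96
r = (96 - 64)/2 = 16
c = 32 - 16 = 16

Chickens: 16, Rabbits: 16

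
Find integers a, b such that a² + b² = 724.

We need to find integers a, b > 0 such that a² + b² = 724.
Trying a = 18: b² = 724 - 18² = 724 - 324 = 400
b = 20
Check: 18² + 20² = 324 + 400 = 724 ✓

724 = 18² + 20²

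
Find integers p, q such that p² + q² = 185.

We need to find integers p, q > 0 such that p² + q² = 185.
Trying p = 4: q² = 185 - 4² = 185 - 16 = 169
q = 13
Check: 4² + 13² = 16 + 169 = 185 ✓

185 = 4² + 13²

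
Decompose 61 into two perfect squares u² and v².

We need to find integers u, v > 0 such that u² + v² = 61.
Trying u = 5: v² = 61 - 5² = 61 - 25 = 36
v = 6
Check: 5² + 6² = 25 + 36 = 61 ✓

61 = 5² + 6²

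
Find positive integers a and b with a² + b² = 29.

We need to find integers a, b > 0 such that a² + b² = 29.
Trying a = 2: b² = 29 - 2² = 29 - 4 = 25
b = 5
Check: 2² + 5² = 4 + 25 = 29 ✓

29 = 2² + 5²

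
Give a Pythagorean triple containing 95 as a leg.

We need the other leg and hypotenuse such that 95² + x² = c².
Take x = 168, c = 193: 95² + 168² = 9025 + 28224 = 37249 = 193² ✓
Triple: (95, 168, 193)

(95, 168, 193)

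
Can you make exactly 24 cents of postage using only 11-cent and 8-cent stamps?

We need non-negative x, y with 11x + 8y = 24.
gcd(11, 8) = 1 divides 24, so integer solutions exist.
Search for a non-negative one: x = 0 gives 8y = 24 - 0 = 24, so y = 3.
Check: 11·0 + 8·3 = 24 ✓

Yes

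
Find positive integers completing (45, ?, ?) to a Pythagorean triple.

We need the other leg and hypotenuse such that 45² + x² = c².
Take x = 28, c = 53: 45² + 28² = 2025 + 784 = 2809 = 53² ✓
Triple: (45, 28, 53)

(45, 28, 53)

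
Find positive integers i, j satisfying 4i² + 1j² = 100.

Try small values of i and check whether (100 - 4i²)/1 is a perfect square.
i = 3: 4·3² = 36, so 1j² = 100 - 36 = 64, giving j² = 64, j = 8.
Check: 4·3² + 1·8² = 36 + 64 = 100 ✓

i = 3, j = 8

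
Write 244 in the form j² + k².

We need to find integers j, k > 0 such that j² + k² = 244.
Trying j = 10: k² = 244 - 10² = 244 - 100 = 144
k = 12
Check: 10² + 12² = 100 + 144 = 244 ✓

244 = 10² + 12²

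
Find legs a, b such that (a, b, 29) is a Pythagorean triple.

We need a² + b² = 29² = 841.
Trying: 21² + 20² = 441 + 400 = 841 ✓

(21, 20, 29)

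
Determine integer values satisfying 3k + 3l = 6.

Step 1: Check solvability.
gcd(3, 3) = 3
Since 3 divides 6, solutions exist.

Step 2: Apply extended Euclidean algorithm to find gcd.
We find integers such that 3*x0 + 3*y0 = 3

Step 3: Scale the particular solution.
Multiply by 6/3 = 2:
k = 0, l = 2

Step 4: Verify.
3*(0) + 3*(2) = 6 = 6 ✓

k = 0, l = 2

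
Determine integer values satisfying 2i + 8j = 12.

Step 1: Check solvability.
gcd(2, 8) = 2
Since 2 divides 12, solutions exist.

Step 2: Apply extended Euclidean algorithm to find gcd.
We find integers such that 2*x0 + 8*y0 = 2

Step 3: Scale the particular solution.
Multiply by 12/2 = 6:
i = 6, j = 0

Step 4: Verify.
2*(6) + 8*(0) = 12 = 12 ✓

i = 6, j = 0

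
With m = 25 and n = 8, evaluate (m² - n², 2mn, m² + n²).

a = m² - n² = 625 - 64 = 561
b = 2mn = 2·25·8 = 400
c = m² + n² = 625 + 64 = 689
Verify: 561² + 400² = 314721 + 160000 = 474721 = 689² ✓

(561, 400, 689)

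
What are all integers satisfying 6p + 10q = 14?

Step 1: Compute gcd(6, 10) = 2.
Since 2 divides 14, solutions exist.

Step 2: Find a particular solution using extended Euclidean algorithm.
We get p₀ = 14, q₀ = -7.
Check: 6*14 + 10*-7 = 14 = 14 ✓

Step 3: Write the general solution.
p = 14 + (10/2)t = 14 + 5t
q = -7 - (6/2)t = -7 - 3t
for any integer t.

p = 14 + 5t, q = -7 - 3t for integer t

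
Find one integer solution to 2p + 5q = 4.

Step 1: Check solvability.
gcd(2, 5) = 1
Since 1 divides 4, solutions exist.

Step 2: Apply extended Euclidean algorithm to find gcd.
We find integers such that 2*x0 + 5*y0 = 1

Step 3: Scale the particular solution.
Multiply by 4/1 = 4:
p = -8, q = 4

Step 4: Verify.
2*(-8) + 5*(4) = 4 = 4 ✓

p = -8, q = 4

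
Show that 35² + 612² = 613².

Compute a² + b²:
35² + 612² = 1225 + 374544 = 375769
Compute c²:
613² = 375769
Since 375769 = 375769, it is a Pythagorean triple.

Yes, it is a Pythagorean triple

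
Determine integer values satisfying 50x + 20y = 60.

Step 1: Check solvability.
gcd(50, 20) = 10
Since 10 divides 60, solutions exist.

Step 2: Apply extended Euclidean algorithm to find gcd.
We find integers such that 50*x0 + 20*y0 = 10

Step 3: Scale the particular solution.
Multiply by 60/10 = 6:
x = 6, y = -12

Step 4: Verify.
50*(6) + 20*(-12) = 60 = 60 ✓

x = 6, y = -12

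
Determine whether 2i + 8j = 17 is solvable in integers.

Step 1: Compute gcd(2, 8).
gcd(2, 8) = 2

Step 2: Check divisibility.
Does 2 divide 17? 17 = 2 x 8 + 1, so no.

By the theorem on linear Diophantine equations, 2i + 8j = 17 has integer solutions if and only if gcd(2, 8) divides 17. Since 2 does not divide 17, no solutions exist.

No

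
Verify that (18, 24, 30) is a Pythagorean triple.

Compute a² + b² = 18² + 24² = 324 + 576 = 900
Compute c² = 30² = 900
Since 900 = 900, confirmed.

Yes, it is a Pythagorean triple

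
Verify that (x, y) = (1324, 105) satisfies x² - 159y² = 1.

Compute x² = 1324² = 1752976
Compute 159y² = 159·105² = 159·11025 = 1752975
x² - 159y² = 1752976 - 1752975 = 1
Since this equals 1, (1324, 105) is a solution.

Yes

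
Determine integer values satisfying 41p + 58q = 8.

Step 1: Check solvability.
gcd(41, 58) = 1
Since 1 divides 8, solutions exist.

Step 2: Apply extended Euclidean algorithm to find gcd.
We find integers such that 41*x0 + 58*y0 = 1

Step 3: Scale the particular solution.
Multiply by 8/1 = 8:
p = 136, q = -96

Step 4: Verify.
41*(136) + 58*(-96) = 8 = 8 ✓

p = 136, q = -96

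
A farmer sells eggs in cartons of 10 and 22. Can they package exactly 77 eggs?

We need non-negative a, b with 10a + 22b = 77.
gcd(10, 22) = 2, and 2 does not divide 77.
No integer solutions exist.

No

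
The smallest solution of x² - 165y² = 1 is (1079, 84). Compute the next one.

Solutions to x² - Dy² = 1 are generated by powers of (x₀ + y₀√D).
The next solution satisfies x₁ + y₁√165 = (x₀ + y₀√165)², giving:
x₁ = x₀² + 165y₀² = 1079² + 165·84² = 1164241 + 1164240 = 2328481
y₁ = 2x₀y₀ = 2·1079·84 = 181272

Verify: 2328481² - 165·181272² = 5421823767361 - 5421823767360 = 1 ✓

x = 2328481, y = 181272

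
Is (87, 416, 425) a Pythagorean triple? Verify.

Compute a² + b² = 87² + 416² = 7569 + 173056 = 180625
Compute c² = 425² = 180625
Since 180625 = 180625, confirmed.

Yes, it is a Pythagorean triple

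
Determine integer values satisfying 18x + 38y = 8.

Step 1: Check solvability.
gcd(18, 38) = 2
Since 2 divides 8, solutions exist.

Step 2: Apply extended Euclidean algorithm to find gcd.
We find integers such that 18*x0 + 38*y0 = 2

Step 3: Scale the particular solution.
Multiply by 8/2 = 4:
x = -8, y = 4

Step 4: Verify.
18*(-8) + 38*(4) = 8 = 8 ✓

x = -8, y = 4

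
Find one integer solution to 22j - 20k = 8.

Step 1: Check solvability.
gcd(22, 20) = 2
Since 2 divides 8, solutions exist.

Step 2: Apply extended Euclidean algorithm to find gcd.
We find integers such that 22*x0 + 20*y0 = 2

Step 3: Scale the particular solution.
Multiply by 8/2 = 4:
j = 4, k = 4

Step 4: Verify.
22*(4) - 20*(4) = 8 = 8 ✓

j = 4, k = 4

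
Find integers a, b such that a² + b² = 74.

We need to find integers a, b > 0 such that a² + b² = 74.
Trying a = 5: b² = 74 - 5² = 74 - 25 = 49
b = 7
Check: 5² + 7² = 25 + 49 = 74 ✓

74 = 5² + 7²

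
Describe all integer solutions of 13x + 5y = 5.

Step 1: Compute gcd(13, 5) = 1.
Since 1 divides 5, solutions exist.

Step 2: Find a particular solution using extended Euclidean algorithm.
We get x₀ = 10, y₀ = -25.
Check: 13*10 + 5*-25 = 5 = 5 ✓

Step 3: Write the general solution.
x = 10 + (5/1)t = 10 + 5t
y = -25 - (13/1)t = -25 - 13t
for any integer t.

x = 10 + 5t, y = -25 - 13t for integer t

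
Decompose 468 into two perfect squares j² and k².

We need to find integers j, k > 0 such that j² + k² = 468.
Trying j = 12: k² = 468 - 12² = 468 - 144 = 324
k = 18
Check: 12² + 18² = 144 + 324 = 468 ✓

468 = 12² + 18²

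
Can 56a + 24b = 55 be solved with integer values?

Step 1: Compute gcd(56, 24).
gcd(56, 24) = 8

Step 2: Check divisibility.
Does 8 divide 55? 55 = 8 x 6 + 7, so no.

By the theorem on linear Diophantine equations, 56a + 24b = 55 has integer solutions if and only if gcd(56, 24) divides 55. Since 8 does not divide 55, no solutions exist.

No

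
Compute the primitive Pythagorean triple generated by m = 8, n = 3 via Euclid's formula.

a = m² - n² = 8² - 3² = 64 - 9 = 55
b = 2mn = 2·8·3 = 48
c = m² + n² = 64 + 9 = 73
Verify: 55² + 48² = 3025 + 2304 = 5329 = 73² ✓

(55, 48, 73)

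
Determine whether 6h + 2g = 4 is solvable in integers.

Step 1: Compute gcd(6, 2).
gcd(6, 2) = 2

Step 2: Check divisibility.
Does 2 divide 4? 4 = 2 x 2, so yes.

By the theorem on linear Diophantine equations, 6h + 2g = 4 has integer solutions if and only if gcd(6, 2) divides 4. Since 2 | 4, solutions exist.

Yes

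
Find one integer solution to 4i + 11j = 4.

Step 1: Check solvability.
gcd(4, 11) = 1
Since 1 divides 4, solutions exist.

Step 2: Apply extended Euclidean algorithm to find gcd.
We find integers such that 4*x0 + 11*y0 = 1

Step 3: Scale the particular solution.
Multiply by 4/1 = 4:
i = 12, j = -4

Step 4: Verify.
4*(12) + 11*(-4) = 4 = 4 ✓

i = 12, j = -4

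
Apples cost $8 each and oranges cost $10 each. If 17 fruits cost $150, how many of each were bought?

Let a = apples, o = oranges.
a + o = 17
8a + 10o = 150
Substitute o = 17 - a:
8a + 10(17 - a) = 150
(8 - 10)a = 150 - 170
-2a = -20
a = 10, o = 17 - 10 = 7

Apples: 10, Oranges: 7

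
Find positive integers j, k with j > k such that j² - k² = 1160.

Factor: j² - k² = (j+k)(j-k) = 1160.
We need two factors of 1160 with the same parity.
Use j+k = 580 and j-k = 2 (product 580·2 = 1160).
Adding: 2j = 582, so j = 291.
Subtracting: 2k = 578, so k = 289.
Check: 291² - 289² = 84681 - 83521 = 1160 ✓

j = 291, k = 289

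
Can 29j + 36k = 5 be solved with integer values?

Step 1: Compute gcd(29, 36).
gcd(29, 36) = 1

Step 2: Check divisibility.
Does 1 divide 5? 5 = 1 x 5, so yes.

By the theorem on linear Diophantine equations, 29j + 36k = 5 has integer solutions if and only if gcd(29, 36) divides 5. Since 1 | 5, solutions exist.

Yes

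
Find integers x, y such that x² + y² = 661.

We need to find integers x, y > 0 such that x² + y² = 661.
Trying x = 6: y² = 661 - 6² = 661 - 36 = 625
y = 25
Check: 6² + 25² = 36 + 625 = 661 ✓

661 = 6² + 25²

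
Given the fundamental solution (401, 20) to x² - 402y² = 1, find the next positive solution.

Solutions to x² - Dy² = 1 are generated by powers of (x₀ + y₀√D).
The next solution satisfies x₁ + y₁√402 = (x₀ + y₀√402)², giving:
x₁ = x₀² + 402y₀² = 401² + 402·20² = 160801 + 160800 = 321601
y₁ = 2x₀y₀ = 2·401·20 = 16040

Verify: 321601² - 402·16040² = 103427203201 - 103427203200 = 1 ✓

x = 321601, y = 16040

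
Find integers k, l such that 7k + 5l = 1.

Step 1: Check solvability.
gcd(7, 5) = 1
Since 1 divides 1, solutions exist.

Step 2: Apply extended Euclidean algorithm to find gcd.
We find integers such that 7*x0 + 5*y0 = 1

Step 3: Scale the particular solution.
Multiply by 1/1 = 1:
k = -2, l = 3

Step 4: Verify.
7*(-2) + 5*(3) = 1 = 1 ✓

k = -2, l = 3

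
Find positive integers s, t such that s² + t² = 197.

Search for s with 197 - s² a perfect square.
s = 1: 197 - 1² = 197 - 1 = 196 = 14² ✓
So s = 1, t = 14.

s = 1, t = 14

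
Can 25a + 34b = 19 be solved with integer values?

Step 1: Compute gcd(25, 34).
gcd(25, 34) = 1

Step 2: Check divisibility.
Does 1 divide 19? 19 = 1 x 19, so yes.

By the theorem on linear Diophantine equations, 25a + 34b = 19 has integer solutions if and only if gcd(25, 34) divides 19. Since 1 | 19, solutions exist.

Yes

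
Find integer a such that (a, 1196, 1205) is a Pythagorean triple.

a² = c² - b² = 1205² - 1196² = 1452025 - 1430416 = 21609
a = sqrt(21609) = 147

147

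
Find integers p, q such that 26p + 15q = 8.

Step 1: Check solvability.
gcd(26, 15) = 1
Since 1 divides 8, solutions exist.

Step 2: Apply extended Euclidean algorithm to find gcd.
We find integers such that 26*x0 + 15*y0 = 1

Step 3: Scale the particular solution.
Multiply by 8/1 = 8:
p = -32, q = 56

Step 4: Verify.
26*(-32) + 15*(56) = 8 = 8 ✓

p = -32, q = 56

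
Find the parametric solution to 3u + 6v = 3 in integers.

Step 1: Compute gcd(3, 6) = 3.
Since 3 divides 3, solutions exist.

Step 2: Find a particular solution using extended Euclidean algorithm.
We get u₀ = 1, v₀ = 0.
Check: 3*1 + 6*0 = 3 = 3 ✓

Step 3: Write the general solution.
u = 1 + (6/3)t = 1 + 2t
v = 0 - (3/3)t = 0 - 1t
for any integer t.

u = 1 + 2t, v = 0 - 1t for integer t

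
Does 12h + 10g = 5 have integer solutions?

Step 1: Compute gcd(12, 10).
gcd(12, 10) = 2

Step 2: Check divisibility.
Does 2 divide 5? 5 = 2 x 2 + 1, so no.

By the theorem on linear Diophantine equations, 12h + 10g = 5 has integer solutions if and only if gcd(12, 10) divides 5. Since 2 does not divide 5, no solutions exist.

No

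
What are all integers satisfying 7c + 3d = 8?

Step 1: Compute gcd(7, 3) = 1.
Since 1 divides 8, solutions exist.

Step 2: Find a particular solution using extended Euclidean algorithm.
We get c₀ = 8, d₀ = -16.
Check: 7*8 + 3*-16 = 8 = 8 ✓

Step 3: Write the general solution.
c = 8 + (3/1)t = 8 + 3t
d = -16 - (7/1)t = -16 - 7t
for any integer t.

c = 8 + 3t, d = -16 - 7t for integer t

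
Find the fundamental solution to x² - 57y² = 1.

We seek the smallest positive integers (x, y) with x² - 57y² = 1, i.e., x² = 57y² + 1.
Try successive y values:
y = 1: x² = 57·1² + 1 = 58, not a perfect square
y = 2: x² = 57·2² + 1 = 229, not a perfect square
y = 3: x² = 57·3² + 1 = 514, not a perfect square
... continuing the search (or via continued fractions) ...
y = 20: x² = 57·20² + 1 = 22801, x = 151 ✓

Verify: 151² - 57·20² = 22801 - 22800 = 1 ✓

x = 151, y = 20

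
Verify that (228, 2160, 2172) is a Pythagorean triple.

Compute a² + b² = 228² + 2160² = 51984 + 4665600 = 4717584
Compute c² = 2172² = 4717584
Since 4717584 = 4717584, confirmed.

Yes, it is a Pythagorean triple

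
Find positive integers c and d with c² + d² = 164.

We need to find integers c, d > 0 such that c² + d² = 164.
Trying c = 8: d² = 164 - 8² = 164 - 64 = 100
d = 10
Check: 8² + 10² = 64 + 100 = 164 ✓

164 = 8² + 10²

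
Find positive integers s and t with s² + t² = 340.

We need to find integers s, t > 0 such that s² + t² = 340.
Trying s = 4: t² = 340 - 4² = 340 - 16 = 324
t = 18
Check: 4² + 18² = 16 + 324 = 340 ✓

340 = 4² + 18²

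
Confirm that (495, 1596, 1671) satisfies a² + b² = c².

Compute a² + b² = 495² + 1596² = 245025 + 2547216 = 2792241
Compute c² = 1671² = 2792241
Since 2792241 = 2792241, confirmed.

Yes, it is a Pythagorean triple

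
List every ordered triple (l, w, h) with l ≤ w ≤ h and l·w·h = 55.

Iterate l from 1 to ⌊55^(1/3)⌋. For each l dividing 55, iterate w ≥ l with w dividing 55/l, and set h = 55/(l·w).
Triples found (2): (1×1×55), (1×5×11)

(1×1×55), (1×5×11)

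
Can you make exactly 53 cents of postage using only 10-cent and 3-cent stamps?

We need non-negative x, y with 10x + 3y = 53.
gcd(10, 3) = 1 divides 53, so integer solutions exist.
Search for a non-negative one: x = 2 gives 3y = 53 - 20 = 33, so y = 11.
Check: 10·2 + 3·11 = 53 ✓

Yes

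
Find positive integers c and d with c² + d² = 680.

We need to find integers c, d > 0 such that c² + d² = 680.
Trying c = 2: d² = 680 - 2² = 680 - 4 = 676
d = 26
Check: 2² + 26² = 4 + 676 = 680 ✓

680 = 2² + 26²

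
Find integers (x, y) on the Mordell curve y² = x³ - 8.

Try small integer x values and check whether x³ - 8 is a perfect square.
x = 2: x³ - 8 = 2³ - 8 = 8 - 8 = 0
Is 0 a perfect square? 0² = 0 ✓
So (x, y) = (2, 0) is a solution.

x = 2, y = 0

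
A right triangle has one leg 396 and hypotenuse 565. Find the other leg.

a² = c² - b² = 319225 - 156816 = 162409
a = 403

403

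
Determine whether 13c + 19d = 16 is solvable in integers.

Step 1: Compute gcd(13, 19).
gcd(13, 19) = 1

Step 2: Check divisibility.
Does 1 divide 16? 16 = 1 x 16, so yes.

By the theorem on linear Diophantine equations, 13c + 19d = 16 has integer solutions if and only if gcd(13, 19) divides 16. Since 1 | 16, solutions exist.

Yes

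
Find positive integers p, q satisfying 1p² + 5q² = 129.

Try small values of p and check whether (129 - 1p²)/5 is a perfect square.
p = 7: 1·7² = 49, so 5q² = 129 - 49 = 80, giving q² = 16, q = 4.
Check: 1·7² + 5·4² = 49 + 80 = 129 ✓

p = 7, q = 4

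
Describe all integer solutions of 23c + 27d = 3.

Step 1: Compute gcd(23, 27) = 1.
Since 1 divides 3, solutions exist.

Step 2: Find a particular solution using extended Euclidean algorithm.
We get c₀ = -21, d₀ = 18.
Check: 23*-21 + 27*18 = 3 = 3 ✓

Step 3: Write the general solution.
c = -21 + (27/1)t = -21 + 27t
d = 18 - (23/1)t = 18 - 23t
for any integer t.

c = -21 + 27t, d = 18 - 23t for integer t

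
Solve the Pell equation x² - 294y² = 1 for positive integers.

We seek the smallest positive integers (x, y) with x² - 294y² = 1, i.e., x² = 294y² + 1.
Try successive y values:
y = 1: x² = 294·1² + 1 = 295, not a perfect square
y = 2: x² = 294·2² + 1 = 1177, not a perfect square
y = 3: x² = 294·3² + 1 = 2647, not a perfect square
... continuing the search (or via continued fractions) ...
y = 280: x² = 294·280² + 1 = 23049601, x = 4801 ✓

Verify: 4801² - 294·280² = 23049601 - 23049600 = 1 ✓

x = 4801, y = 280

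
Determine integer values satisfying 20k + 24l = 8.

Step 1: Check solvability.
gcd(20, 24) = 4
Since 4 divides 8, solutions exist.

Step 2: Apply extended Euclidean algorithm to find gcd.
We find integers such that 20*x0 + 24*y0 = 4

Step 3: Scale the particular solution.
Multiply by 8/4 = 2:
k = -2, l = 2

Step 4: Verify.
20*(-2) + 24*(2) = 8 = 8 ✓

k = -2, l = 2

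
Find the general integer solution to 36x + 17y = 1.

Step 1: Compute gcd(36, 17) = 1.
Since 1 divides 1, solutions exist.

Step 2: Find a particular solution using extended Euclidean algorithm.
We get x₀ = -8, y₀ = 17.
Check: 36*-8 + 17*17 = 1 = 1 ✓

Step 3: Write the general solution.
x = -8 + (17/1)t = -8 + 17t
y = 17 - (36/1)t = 17 - 36t
for any integer t.

x = -8 + 17t, y = 17 - 36t for integer t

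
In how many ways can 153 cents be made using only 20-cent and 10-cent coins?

We need non-negative integers (x, y) with 20x + 10y = 153.
For each x from 0 to 7, check if (153 - 20x) is a non-negative multiple of 10.
Solutions (x, y): none
Count: 0

0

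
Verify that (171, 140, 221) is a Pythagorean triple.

Compute a² + b²:
171² + 140² = 29241 + 19600 = 48841
Compute c²:
221² = 48841
Since 48841 = 48841, it is a Pythagorean triple.

Yes, it is a Pythagorean triple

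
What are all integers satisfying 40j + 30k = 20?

Step 1: Compute gcd(40, 30) = 10.
Since 10 divides 20, solutions exist.

Step 2: Find a particular solution using extended Euclidean algorithm.
We get j₀ = 2, k₀ = -2.
Check: 40*2 + 30*-2 = 20 = 20 ✓

Step 3: Write the general solution.
j = 2 + (30/10)t = 2 + 3t
k = -2 - (40/10)t = -2 - 4t
for any integer t.

j = 2 + 3t, k = -2 - 4t for integer t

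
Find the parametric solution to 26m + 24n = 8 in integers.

Step 1: Compute gcd(26, 24) = 2.
Since 2 divides 8, solutions exist.

Step 2: Find a particular solution using extended Euclidean algorithm.
We get m₀ = 4, n₀ = -4.
Check: 26*4 + 24*-4 = 8 = 8 ✓

Step 3: Write the general solution.
m = 4 + (24/2)t = 4 + 12t
n = -4 - (26/2)t = -4 - 13t
for any integer t.

m = 4 + 12t, n = -4 - 13t for integer t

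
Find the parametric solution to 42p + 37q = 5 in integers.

Step 1: Compute gcd(42, 37) = 1.
Since 1 divides 5, solutions exist.

Step 2: Find a particular solution using extended Euclidean algorithm.
We get p₀ = 75, q₀ = -85.
Check: 42*75 + 37*-85 = 5 = 5 ✓

Step 3: Write the general solution.
p = 75 + (37/1)t = 75 + 37t
q = -85 - (42/1)t = -85 - 42t
for any integer t.

p = 75 + 37t, q = -85 - 42t for integer t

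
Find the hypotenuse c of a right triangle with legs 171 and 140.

c² = a² + b² = 171² + 140² = 29241 + 19600 = 48841
c = 221

221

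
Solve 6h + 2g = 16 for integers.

Step 1: Check solvability.
gcd(6, 2) = 2
Since 2 divides 16, solutions exist.

Step 2: Apply extended Euclidean algorithm to find gcd.
We find integers such that 6*x0 + 2*y0 = 2

Step 3: Scale the particular solution.
Multiply by 16/2 = 8:
h = 0, g = 8

Step 4: Verify.
6*(0) + 2*(8) = 16 = 16 ✓

h = 0, g = 8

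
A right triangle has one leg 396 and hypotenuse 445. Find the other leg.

a² = c² - b² = 198025 - 156816 = 41209
a = 203

203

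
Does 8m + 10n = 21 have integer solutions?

Step 1: Compute gcd(8, 10).
gcd(8, 10) = 2

Step 2: Check divisibility.
Does 2 divide 21? 21 = 2 x 10 + 1, so no.

By the theorem on linear Diophantine equations, 8m + 10n = 21 has integer solutions if and only if gcd(8, 10) divides 21. Since 2 does not divide 21, no solutions exist.

No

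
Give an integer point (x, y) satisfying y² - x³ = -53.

Try small integer x values and check whether x³ - 53 is a perfect square.
x = 29: x³ - 53 = 29³ - 53 = 24389 - 53 = 24336
Is 24336 a perfect square? 156² = 24336 ✓
So (x, y) = (29, 156) is a solution.

x = 29, y = 156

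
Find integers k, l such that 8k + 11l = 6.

Step 1: Check solvability.
gcd(8, 11) = 1
Since 1 divides 6, solutions exist.

Step 2: Apply extended Euclidean algorithm to find gcd.
We find integers such that 8*x0 + 11*y0 = 1

Step 3: Scale the particular solution.
Multiply by 6/1 = 6:
k = -24, l = 18

Step 4: Verify.
8*(-24) + 11*(18) = 6 = 6 ✓

k = -24, l = 18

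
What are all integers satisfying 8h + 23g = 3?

Step 1: Compute gcd(8, 23) = 1.
Since 1 divides 3, solutions exist.

Step 2: Find a particular solution using extended Euclidean algorithm.
We get h₀ = 9, g₀ = -3.
Check: 8*9 + 23*-3 = 3 = 3 ✓

Step 3: Write the general solution.
h = 9 + (23/1)t = 9 + 23t
g = -3 - (8/1)t = -3 - 8t
for any integer t.

h = 9 + 23t, g = -3 - 8t for integer t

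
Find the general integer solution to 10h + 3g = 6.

Step 1: Compute gcd(10, 3) = 1.
Since 1 divides 6, solutions exist.

Step 2: Find a particular solution using extended Euclidean algorithm.
We get h₀ = 6, g₀ = -18.
Check: 10*6 + 3*-18 = 6 = 6 ✓

Step 3: Write the general solution.
h = 6 + (3/1)t = 6 + 3t
g = -18 - (10/1)t = -18 - 10t
for any integer t.

h = 6 + 3t, g = -18 - 10t for integer t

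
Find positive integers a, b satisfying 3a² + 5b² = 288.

Try small values of a and check whether (288 - 3a²)/5 is a perfect square.
a = 9: 3·9² = 243, so 5b² = 288 - 243 = 45, giving b² = 9, b = 3.
Check: 3·9² + 5·3² = 243 + 45 = 288 ✓

a = 9, b = 3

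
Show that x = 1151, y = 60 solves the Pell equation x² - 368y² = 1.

Compute x² = 1151² = 1324801
Compute 368y² = 368·60² = 368·3600 = 1324800
x² - 368y² = 1324801 - 1324800 = 1
Since this equals 1, (1151, 60) is a solution.

Yes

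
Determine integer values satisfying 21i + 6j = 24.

Step 1: Check solvability.
gcd(21, 6) = 3
Since 3 divides 24, solutions exist.

Step 2: Apply extended Euclidean algorithm to find gcd.
We find integers such that 21*x0 + 6*y0 = 3

Step 3: Scale the particular solution.
Multiply by 24/3 = 8:
i = 8, j = -24

Step 4: Verify.
21*(8) + 6*(-24) = 24 = 24 ✓

i = 8, j = -24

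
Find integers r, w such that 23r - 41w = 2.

Step 1: Check solvability.
gcd(23, 41) = 1
Since 1 divides 2, solutions exist.

Step 2: Apply extended Euclidean algorithm to find gcd.
We find integers such that 23*x0 + 41*y0 = 1

Step 3: Scale the particular solution.
Multiply by 2/1 = 2:
r = -32, w = -18

Step 4: Verify.
23*(-32) - 41*(-18) = 2 = 2 ✓

r = -32, w = -18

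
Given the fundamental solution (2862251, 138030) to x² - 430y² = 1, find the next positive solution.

Solutions to x² - Dy² = 1 are generated by powers of (x₀ + y₀√D).
The next solution satisfies x₁ + y₁√430 = (x₀ + y₀√430)², giving:
x₁ = x₀² + 430y₀² = 2862251² + 430·138030² = 8192480787001 + 8192480787000 = 16384961574001
y₁ = 2x₀y₀ = 2·2862251·138030 = 790153011060

Verify: 16384961574001² - 430·790153011060² = 268466965781489327399148001 - 268466965781489327399148000 = 1 ✓

x = 16384961574001, y = 790153011060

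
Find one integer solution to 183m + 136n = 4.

Step 1: Check solvability.
gcd(183, 136) = 1
Since 1 divides 4, solutions exist.

Step 2: Apply extended Euclidean algorithm to find gcd.
We find integers such that 183*x0 + 136*y0 = 1

Step 3: Scale the particular solution.
Multiply by 4/1 = 4:
m = 220, n = -296

Step 4: Verify.
183*(220) + 136*(-296) = 4 = 4 ✓

m = 220, n = -296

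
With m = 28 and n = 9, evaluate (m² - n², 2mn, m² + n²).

a = m² - n² = 784 - 81 = 703
b = 2mn = 2·28·9 = 504
c = m² + n² = 784 + 81 = 865
Verify: 703² + 504² = 494209 + 254016 = 748225 = 865² ✓

(703, 504, 865)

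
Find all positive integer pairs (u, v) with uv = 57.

The positive divisors of 57 are: 1, 3, 19, 57.
Each divisor d gives the pair (d, 57/d):
(1, 57), (3, 19), (19, 3), (57, 1)

(1, 57), (3, 19), (19, 3), (57, 1)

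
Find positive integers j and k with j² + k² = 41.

We need to find integers j, k > 0 such that j² + k² = 41.
Trying j = 4: k² = 41 - 4² = 41 - 16 = 25
k = 5
Check: 4² + 5² = 16 + 25 = 41 ✓

41 = 4² + 5²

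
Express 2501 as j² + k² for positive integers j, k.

We need to find integers j, k > 0 such that j² + k² = 2501.
Trying j = 1: k² = 2501 - 1² = 2501 - 1 = 2500
k = 50
Check: 1² + 50² = 1 + 2500 = 2501 ✓

2501 = 1² + 50²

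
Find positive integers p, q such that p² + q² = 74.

Search for p with 74 - p² a perfect square.
p = 5: 74 - 5² = 74 - 25 = 49 = 7² ✓
So p = 5, q = 7.

p = 5, q = 7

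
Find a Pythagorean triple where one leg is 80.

We need the other leg and hypotenuse such that 80² + x² = c².
Take x = 84, c = 116: 80² + 84² = 6400 + 7056 = 13456 = 116² ✓
Triple: (84, 80, 116)

(84, 80, 116)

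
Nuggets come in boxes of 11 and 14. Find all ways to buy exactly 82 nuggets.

We need non-negative integers (x, y) with 11x + 14y = 82.
For each x in 0..7, check if 82 - 11x is a non-negative multiple of 14.
No x yields an integer y ≥ 0.

No solution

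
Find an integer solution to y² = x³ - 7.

Try small integer x values and check whether x³ - 7 is a perfect square.
x = 2: x³ - 7 = 2³ - 7 = 8 - 7 = 1
Is 1 a perfect square? 1² = 1 ✓
So (x, y) = (2, -1) is a solution.

x = 2, y = -1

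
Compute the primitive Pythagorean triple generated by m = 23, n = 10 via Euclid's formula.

a = m² - n² = 529 - 100 = 429
b = 2mn = 2·23·10 = 460
c = m² + n² = 529 + 100 = 629
Verify: 429² + 460² = 184041 + 211600 = 395641 = 629² ✓

(429, 460, 629)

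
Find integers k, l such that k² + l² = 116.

We need to find integers k, l > 0 such that k² + l² = 116.
Trying k = 4: l² = 116 - 4² = 116 - 16 = 100
l = 10
Check: 4² + 10² = 16 + 100 = 116 ✓

116 = 4² + 10²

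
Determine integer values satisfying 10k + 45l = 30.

Step 1: Check solvability.
gcd(10, 45) = 5
Since 5 divides 30, solutions exist.

Step 2: Apply extended Euclidean algorithm to find gcd.
We find integers such that 10*x0 + 45*y0 = 5

Step 3: Scale the particular solution.
Multiply by 30/5 = 6:
k = -24, l = 6

Step 4: Verify.
10*(-24) + 45*(6) = 30 = 30 ✓

k = -24, l = 6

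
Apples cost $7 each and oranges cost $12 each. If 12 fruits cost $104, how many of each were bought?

Let a = apples, o = oranges.
a + o = 12
7a + 12o = 104
Substitute o = 12 - a:
7a + 12(12 - a) = 104
(7 - 12)a = 104 - 144
-5a = -40
a = 8, o = 12 - 8 = 4

Apples: 8, Oranges: 4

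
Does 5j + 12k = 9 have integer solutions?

Step 1: Compute gcd(5, 12).
gcd(5, 12) = 1

Step 2: Check divisibility.
Does 1 divide 9? 9 = 1 x 9, so yes.

By the theorem on linear Diophantine equations, 5j + 12k = 9 has integer solutions if and only if gcd(5, 12) divides 9. Since 1 | 9, solutions exist.

Yes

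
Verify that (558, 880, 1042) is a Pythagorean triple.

Compute a² + b²:
558² + 880² = 311364 + 774400 = 1085764
Compute c²:
1042² = 1085764
Since 1085764 = 1085764, it is a Pythagorean triple.

Yes, it is a Pythagorean triple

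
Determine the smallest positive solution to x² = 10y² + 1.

We seek the smallest positive integers (x, y) with x² - 10y² = 1, i.e., x² = 10y² + 1.
Try successive y values:
y = 1: x² = 10·1² + 1 = 11, not a perfect square
y = 2: x² = 10·2² + 1 = 41, not a perfect square
y = 3: x² = 10·3² + 1 = 91, not a perfect square
... continuing the search (or via continued fractions) ...
y = 6: x² = 10·6² + 1 = 361, x = 19 ✓

Verify: 19² - 10·6² = 361 - 360 = 1 ✓

x = 19, y = 6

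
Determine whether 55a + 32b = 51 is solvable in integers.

Step 1: Compute gcd(55, 32).
gcd(55, 32) = 1

Step 2: Check divisibility.
Does 1 divide 51? 51 = 1 x 51, so yes.

By the theorem on linear Diophantine equations, 55a + 32b = 51 has integer solutions if and only if gcd(55, 32) divides 51. Since 1 | 51, solutions exist.

Yes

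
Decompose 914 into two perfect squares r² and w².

We need to find integers r, w > 0 such that r² + w² = 914.
Trying r = 17: w² = 914 - 17² = 914 - 289 = 625
w = 25
Check: 17² + 25² = 289 + 625 = 914 ✓

914 = 17² + 25²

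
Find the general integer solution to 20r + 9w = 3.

Step 1: Compute gcd(20, 9) = 1.
Since 1 divides 3, solutions exist.

Step 2: Find a particular solution using extended Euclidean algorithm.
We get r₀ = -12, w₀ = 27.
Check: 20*-12 + 9*27 = 3 = 3 ✓

Step 3: Write the general solution.
r = -12 + (9/1)t = -12 + 9t
w = 27 - (20/1)t = 27 - 20t
for any integer t.

r = -12 + 9t, w = 27 - 20t for integer t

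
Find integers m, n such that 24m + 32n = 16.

Step 1: Check solvability.
gcd(24, 32) = 8
Since 8 divides 16, solutions exist.

Step 2: Apply extended Euclidean algorithm to find gcd.
We find integers such that 24*x0 + 32*y0 = 8

Step 3: Scale the particular solution.
Multiply by 16/8 = 2:
m = -2, n = 2

Step 4: Verify.
24*(-2) + 32*(2) = 16 = 16 ✓

m = -2, n = 2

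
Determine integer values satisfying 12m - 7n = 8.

Step 1: Check solvability.
gcd(12, 7) = 1
Since 1 divides 8, solutions exist.

Step 2: Apply extended Euclidean algorithm to find gcd.
We find integers such that 12*x0 + 7*y0 = 1

Step 3: Scale the particular solution.
Multiply by 8/1 = 8:
m = 24, n = 40

Step 4: Verify.
12*(24) - 7*(40) = 8 = 8 ✓

m = 24, n = 40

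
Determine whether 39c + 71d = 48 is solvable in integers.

Step 1: Compute gcd(39, 71).
gcd(39, 71) = 1

Step 2: Check divisibility.
Does 1 divide 48? 48 = 1 x 48, so yes.

By the theorem on linear Diophantine equations, 39c + 71d = 48 has integer solutions if and only if gcd(39, 71) divides 48. Since 1 | 48, solutions exist.

Yes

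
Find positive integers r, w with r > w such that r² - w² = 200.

Factor: r² - w² = (r+w)(r-w) = 200.
We need two factors of 200 with the same parity.
Use r+w = 100 and r-w = 2 (product 100·2 = 200).
Adding: 2r = 102, so r = 51.
Subtracting: 2w = 98, so w = 49.
Check: 51² - 49² = 2601 - 2401 = 200 ✓

r = 51, w = 49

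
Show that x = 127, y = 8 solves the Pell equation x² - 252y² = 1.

Compute x² = 127² = 16129
Compute 252y² = 252·8² = 252·64 = 16128
x² - 252y² = 16129 - 16128 = 1
Since this equals 1, (127, 8) is a solution.

Yes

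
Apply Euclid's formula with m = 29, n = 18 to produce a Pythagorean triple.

a = m² - n² = 29² - 18² = 841 - 324 = 517
b = 2mn = 2·29·18 = 1044
c = m² + n² = 841 + 324 = 1165
Verify: 517² + 1044² = 267289 + 1089936 = 1357225 = 1165² ✓

(517, 1044, 1165)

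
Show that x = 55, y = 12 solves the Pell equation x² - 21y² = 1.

Compute x² = 55² = 3025
Compute 21y² = 21·12² = 21·144 = 3024
x² - 21y² = 3025 - 3024 = 1
Since this equals 1, (55, 12) is a solution.

Yes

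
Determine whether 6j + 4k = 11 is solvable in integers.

Step 1: Compute gcd(6, 4).
gcd(6, 4) = 2

Step 2: Check divisibility.
Does 2 divide 11? 11 = 2 x 5 + 1, so no.

By the theorem on linear Diophantine equations, 6j + 4k = 11 has integer solutions if and only if gcd(6, 4) divides 11. Since 2 does not divide 11, no solutions exist.

No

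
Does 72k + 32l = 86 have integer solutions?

Step 1: Compute gcd(72, 32).
gcd(72, 32) = 8

Step 2: Check divisibility.
Does 8 divide 86? 86 = 8 x 10 + 6, so no.

By the theorem on linear Diophantine equations, 72k + 32l = 86 has integer solutions if and only if gcd(72, 32) divides 86. Since 8 does not divide 86, no solutions exist.

No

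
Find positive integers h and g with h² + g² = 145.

We need to find integers h, g > 0 such that h² + g² = 145.
Trying h = 1: g² = 145 - 1² = 145 - 1 = 144
g = 12
Check: 1² + 12² = 1 + 144 = 145 ✓

145 = 1² + 12²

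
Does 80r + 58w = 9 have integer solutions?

Step 1: Compute gcd(80, 58).
gcd(80, 58) = 2

Step 2: Check divisibility.
Does 2 divide 9? 9 = 2 x 4 + 1, so no.

By the theorem on linear Diophantine equations, 80r + 58w = 9 has integer solutions if and only if gcd(80, 58) divides 9. Since 2 does not divide 9, no solutions exist.

No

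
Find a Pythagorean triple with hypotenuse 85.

We need a² + b² = 85² = 7225.
Trying: 77² + 36² = 5929 + 1296 = 7225 ✓

(77, 36, 85)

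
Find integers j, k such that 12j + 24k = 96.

Step 1: Check solvability.
gcd(12, 24) = 12
Since 12 divides 96, solutions exist.

Step 2: Apply extended Euclidean algorithm to find gcd.
We find integers such that 12*x0 + 24*y0 = 12

Step 3: Scale the particular solution.
Multiply by 96/12 = 8:
j = 8, k = 0

Step 4: Verify.
12*(8) + 24*(0) = 96 = 96 ✓

j = 8, k = 0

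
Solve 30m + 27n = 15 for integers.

Step 1: Check solvability.
gcd(30, 27) = 3
Since 3 divides 15, solutions exist.

Step 2: Apply extended Euclidean algorithm to find gcd.
We find integers such that 30*x0 + 27*y0 = 3

Step 3: Scale the particular solution.
Multiply by 15/3 = 5:
m = 5, n = -5

Step 4: Verify.
30*(5) + 27*(-5) = 15 = 15 ✓

m = 5, n = -5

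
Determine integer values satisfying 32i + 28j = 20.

Step 1: Check solvability.
gcd(32, 28) = 4
Since 4 divides 20, solutions exist.

Step 2: Apply extended Euclidean algorithm to find gcd.
We find integers such that 32*x0 + 28*y0 = 4

Step 3: Scale the particular solution.
Multiply by 20/4 = 5:
i = 5, j = -5

Step 4: Verify.
32*(5) + 28*(-5) = 20 = 20 ✓

i = 5, j = -5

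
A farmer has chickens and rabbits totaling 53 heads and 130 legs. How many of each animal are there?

Let c = chickens, r = rabbits.
Heads: c + r = 53
Legs: 2c + 4r = 130
From the first equation, c = 53 - r. Substitute:
2(53 - r) + 4r = 130
106 + 2r = 130
r = (130 - 106)/2 = 12
c = 53 - 12 = 41

Chickens: 41, Rabbits: 12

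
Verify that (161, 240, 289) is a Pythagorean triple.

Compute a² + b²:
161² + 240² = 25921 + 57600 = 83521
Compute c²:
289² = 83521
Since 83521 = 83521, it is a Pythagorean triple.

Yes, it is a Pythagorean triple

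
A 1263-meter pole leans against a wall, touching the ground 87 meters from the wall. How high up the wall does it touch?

The ladder, wall, and ground form a right triangle with hypotenuse 1263 and one leg 87.
By the Pythagorean theorem: h² = 1263² - 87² = 1595169 - 7569 = 1587600
h = √1587600 = 1260 meters

1260 meters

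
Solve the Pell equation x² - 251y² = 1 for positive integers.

We seek the smallest positive integers (x, y) with x² - 251y² = 1, i.e., x² = 251y² + 1.
Try successive y values:
y = 1: x² = 251·1² + 1 = 252, not a perfect square
y = 2: x² = 251·2² + 1 = 1005, not a perfect square
y = 3: x² = 251·3² + 1 = 2260, not a perfect square
... continuing the search (or via continued fractions) ...
y = 231957: x² = 251·231957² + 1 = 13504816512100, x = 3674890 ✓

Verify: 3674890² - 251·231957² = 13504816512100 - 13504816512099 = 1 ✓

x = 3674890, y = 231957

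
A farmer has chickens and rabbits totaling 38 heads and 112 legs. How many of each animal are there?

Let c = chickens, r = rabbits.
Heads: c + r = 38
Legs: 2c + 4r = 112
From the first equation, c = 38 - r. Substitute:
2(38 - r) + 4r = 112
76 + 2r = 112
r = (112 - 76)/2 = 18
c = 38 - 18 = 20

Chickens: 20, Rabbits: 18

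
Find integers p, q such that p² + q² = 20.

We need to find integers p, q > 0 such that p² + q² = 20.
Trying p = 2: q² = 20 - 2² = 20 - 4 = 16
q = 4
Check: 2² + 4² = 4 + 16 = 20 ✓

20 = 2² + 4²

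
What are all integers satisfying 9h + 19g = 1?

Step 1: Compute gcd(9, 19) = 1.
Since 1 divides 1, solutions exist.

Step 2: Find a particular solution using extended Euclidean algorithm.
We get h₀ = -2, g₀ = 1.
Check: 9*-2 + 19*1 = 1 = 1 ✓

Step 3: Write the general solution.
h = -2 + (19/1)t = -2 + 19t
g = 1 - (9/1)t = 1 - 9t
for any integer t.

h = -2 + 19t, g = 1 - 9t for integer t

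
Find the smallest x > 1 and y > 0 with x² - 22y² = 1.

We seek the smallest positive integers (x, y) with x² - 22y² = 1, i.e., x² = 22y² + 1.
Try successive y values:
y = 1: x² = 22·1² + 1 = 23, not a perfect square
y = 2: x² = 22·2² + 1 = 89, not a perfect square
y = 3: x² = 22·3² + 1 = 199, not a perfect square
... continuing the search (or via continued fractions) ...
y = 42: x² = 22·42² + 1 = 38809, x = 197 ✓

Verify: 197² - 22·42² = 38809 - 38808 = 1 ✓

x = 197, y = 42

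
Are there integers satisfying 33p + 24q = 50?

Step 1: Compute gcd(33, 24).
gcd(33, 24) = 3

Step 2: Check divisibility.
Does 3 divide 50? 50 = 3 x 16 + 2, so no.

By the theorem on linear Diophantine equations, 33p + 24q = 50 has integer solutions if and only if gcd(33, 24) divides 50. Since 3 does not divide 50, no solutions exist.

No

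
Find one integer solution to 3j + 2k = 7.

Step 1: Check solvability.
gcd(3, 2) = 1
Since 1 divides 7, solutions exist.

Step 2: Apply extended Euclidean algorithm to find gcd.
We find integers such that 3*x0 + 2*y0 = 1

Step 3: Scale the particular solution.
Multiply by 7/1 = 7:
j = 7, k = -7

Step 4: Verify.
3*(7) + 2*(-7) = 7 = 7 ✓

j = 7, k = -7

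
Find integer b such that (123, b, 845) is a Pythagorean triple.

b² = c² - a² = 845² - 123² = 714025 - 15129 = 698896
b = sqrt(698896) = 836

836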